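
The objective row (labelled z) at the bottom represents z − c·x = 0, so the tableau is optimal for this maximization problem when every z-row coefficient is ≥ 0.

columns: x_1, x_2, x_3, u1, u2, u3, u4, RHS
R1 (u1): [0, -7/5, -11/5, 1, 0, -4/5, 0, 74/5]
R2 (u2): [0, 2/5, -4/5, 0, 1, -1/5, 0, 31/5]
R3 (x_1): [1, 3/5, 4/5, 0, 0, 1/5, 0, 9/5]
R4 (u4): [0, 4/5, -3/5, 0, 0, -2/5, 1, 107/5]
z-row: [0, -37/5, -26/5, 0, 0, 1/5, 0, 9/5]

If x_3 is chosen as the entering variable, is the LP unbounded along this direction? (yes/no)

no

Column x_3 has positive entries in row(s) 3, so the ratio test bounds it — not unbounded.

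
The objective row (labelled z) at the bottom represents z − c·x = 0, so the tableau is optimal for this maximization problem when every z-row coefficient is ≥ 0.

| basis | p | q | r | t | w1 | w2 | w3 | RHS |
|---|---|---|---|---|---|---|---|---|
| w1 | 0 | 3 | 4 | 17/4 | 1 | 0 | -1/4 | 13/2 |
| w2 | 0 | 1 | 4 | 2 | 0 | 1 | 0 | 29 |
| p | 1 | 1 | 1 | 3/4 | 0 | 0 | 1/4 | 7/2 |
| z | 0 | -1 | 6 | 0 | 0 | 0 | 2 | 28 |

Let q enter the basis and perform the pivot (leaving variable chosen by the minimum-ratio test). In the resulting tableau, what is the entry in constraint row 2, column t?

Ratio test on column q — row 1: (13/2)/3 = 13/6; row 2: 29/1 = 29; row 3: (7/2)/1 = 7/2. Minimum is 13/6 at row 1 (w1 leaves); pivot element 3.
Divide row 1 by 3; eliminate column q from the other rows.
Row 2 update in column t: 2 − 1·(17/12) = 7/12.

7/12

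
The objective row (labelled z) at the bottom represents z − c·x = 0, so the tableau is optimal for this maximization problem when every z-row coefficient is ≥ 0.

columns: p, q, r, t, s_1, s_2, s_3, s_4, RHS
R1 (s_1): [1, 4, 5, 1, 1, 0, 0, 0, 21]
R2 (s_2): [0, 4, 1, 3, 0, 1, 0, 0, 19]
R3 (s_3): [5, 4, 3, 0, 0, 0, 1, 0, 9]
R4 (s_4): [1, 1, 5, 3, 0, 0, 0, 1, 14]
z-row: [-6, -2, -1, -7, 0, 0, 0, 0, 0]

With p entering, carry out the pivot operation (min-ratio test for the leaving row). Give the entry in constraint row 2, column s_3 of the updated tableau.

0

Ratio test on column p — row 1: 21/1 = 21; row 2: entry 0 ≤ 0; row 3: 9/5 = 9/5; row 4: 14/1 = 14. Minimum is 9/5 at row 3 (s_3 leaves); pivot element 5.
Divide row 3 by 5; eliminate column p from the other rows.
Row 2 update in column s_3: 0 − 0·(1/5) = 0.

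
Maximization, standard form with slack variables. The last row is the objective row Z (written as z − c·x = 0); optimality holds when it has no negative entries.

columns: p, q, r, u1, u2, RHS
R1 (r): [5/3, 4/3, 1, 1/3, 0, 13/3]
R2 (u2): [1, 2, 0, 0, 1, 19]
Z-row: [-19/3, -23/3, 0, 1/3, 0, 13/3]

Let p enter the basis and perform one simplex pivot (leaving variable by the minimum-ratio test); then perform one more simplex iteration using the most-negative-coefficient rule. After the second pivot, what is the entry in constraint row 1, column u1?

Ratio test on column p — row 1: (13/3)/(5/3) = 13/5; row 2: 19/1 = 19. Minimum is 13/5 at row 1 (r leaves); pivot element 5/3.
Divide row 1 by 5/3; eliminate column p from the other rows.
Second iteration: most negative Z-row entry is -13/5 in column q, so q enters.
Ratio test on column q — row 1: (13/5)/(4/5) = 13/4; row 2: (82/5)/(6/5) = 41/3. Minimum is 13/4 at row 1 (p leaves); pivot element 4/5.
Divide row 1 by 4/5; eliminate column q from the other rows.
After both pivots, the entry at constraint row 1, column u1 is 1/4.

1/4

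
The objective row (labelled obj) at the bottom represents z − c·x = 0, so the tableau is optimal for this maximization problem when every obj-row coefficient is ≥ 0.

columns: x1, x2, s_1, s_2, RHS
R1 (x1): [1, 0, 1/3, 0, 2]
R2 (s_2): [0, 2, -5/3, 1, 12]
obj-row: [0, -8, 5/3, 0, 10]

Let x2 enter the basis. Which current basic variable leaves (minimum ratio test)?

Column x2 entries and ratios — x1: 0 ≤ 0, skip; s_2: 12/2 = 6.
Smallest ratio is 6 in the row of s_2, so s_2 leaves.

s_2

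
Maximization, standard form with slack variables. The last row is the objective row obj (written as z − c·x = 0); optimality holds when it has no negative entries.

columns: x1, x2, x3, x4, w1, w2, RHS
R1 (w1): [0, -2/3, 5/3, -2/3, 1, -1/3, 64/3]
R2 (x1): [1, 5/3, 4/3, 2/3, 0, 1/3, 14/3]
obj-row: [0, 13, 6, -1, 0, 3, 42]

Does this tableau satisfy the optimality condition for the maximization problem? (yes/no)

no

The obj-row has a negative entry -1 in column x4, so it is not optimal.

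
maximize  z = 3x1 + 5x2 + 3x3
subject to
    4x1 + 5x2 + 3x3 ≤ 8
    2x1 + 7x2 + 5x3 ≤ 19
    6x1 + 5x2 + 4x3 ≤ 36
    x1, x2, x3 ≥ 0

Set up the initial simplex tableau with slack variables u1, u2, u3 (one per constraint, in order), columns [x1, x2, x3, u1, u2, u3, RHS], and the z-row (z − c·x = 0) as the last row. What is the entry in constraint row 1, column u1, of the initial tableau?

1

Slack u1 belongs to constraint 1; its column is the unit vector e_1, so the entry in row 1 is 1.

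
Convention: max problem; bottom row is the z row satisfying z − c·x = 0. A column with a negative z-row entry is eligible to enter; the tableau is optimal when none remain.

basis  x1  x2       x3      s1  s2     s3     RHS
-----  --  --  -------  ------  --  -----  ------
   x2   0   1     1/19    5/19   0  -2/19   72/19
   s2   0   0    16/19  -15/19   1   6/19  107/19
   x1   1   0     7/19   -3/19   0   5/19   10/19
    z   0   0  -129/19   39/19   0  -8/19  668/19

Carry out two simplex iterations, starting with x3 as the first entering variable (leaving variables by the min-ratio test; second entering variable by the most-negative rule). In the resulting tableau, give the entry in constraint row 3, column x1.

5/2

Ratio test on column x3 — row 1: (72/19)/(1/19) = 72; row 2: (107/19)/(16/19) = 107/16; row 3: (10/19)/(7/19) = 10/7. Minimum is 10/7 at row 3 (x1 leaves); pivot element 7/19.
Divide row 3 by 7/19; eliminate column x3 from the other rows.
Second iteration: most negative z-row entry is -6/7 in column s1, so s1 enters.
Ratio test on column s1 — row 1: (26/7)/(2/7) = 13; row 2: entry -3/7 ≤ 0; row 3: entry -3/7 ≤ 0. Minimum is 13 at row 1 (x2 leaves); pivot element 2/7.
Divide row 1 by 2/7; eliminate column s1 from the other rows.
After both pivots, the entry at constraint row 3, column x1 is 5/2.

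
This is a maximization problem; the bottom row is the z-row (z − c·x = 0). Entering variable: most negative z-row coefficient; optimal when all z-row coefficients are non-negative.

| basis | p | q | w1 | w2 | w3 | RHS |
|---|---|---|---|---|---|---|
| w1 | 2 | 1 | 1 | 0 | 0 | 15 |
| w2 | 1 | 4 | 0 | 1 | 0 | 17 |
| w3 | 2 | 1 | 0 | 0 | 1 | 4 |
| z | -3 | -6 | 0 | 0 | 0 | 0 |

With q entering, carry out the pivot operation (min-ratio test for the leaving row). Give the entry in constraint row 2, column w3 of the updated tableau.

Ratio test on column q — row 1: 15/1 = 15; row 2: 17/4 = 17/4; row 3: 4/1 = 4. Minimum is 4 at row 3 (w3 leaves); pivot element 1.
Divide row 3 by 1; eliminate column q from the other rows.
Row 2 update in column w3: 0 − 4·1 = -4.

-4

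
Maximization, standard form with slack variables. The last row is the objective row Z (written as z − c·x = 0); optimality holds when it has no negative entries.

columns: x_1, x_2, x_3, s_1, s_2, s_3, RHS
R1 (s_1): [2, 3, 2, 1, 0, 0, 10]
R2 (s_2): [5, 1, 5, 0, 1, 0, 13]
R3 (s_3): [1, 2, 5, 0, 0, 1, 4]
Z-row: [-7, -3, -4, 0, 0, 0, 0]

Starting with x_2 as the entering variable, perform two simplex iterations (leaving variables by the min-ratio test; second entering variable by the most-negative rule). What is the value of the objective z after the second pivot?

Ratio test on column x_2 — row 1: 10/3 = 10/3; row 2: 13/1 = 13; row 3: 4/2 = 2. Minimum is 2 at row 3 (s_3 leaves); pivot element 2.
Pivot on row 3; the Z-row RHS becomes 0 − (-3)·2 = 6.
Next entering variable (most negative Z-row entry -11/2): x_1.
Ratio test on column x_1 — row 1: 4/(1/2) = 8; row 2: 11/(9/2) = 22/9; row 3: 2/(1/2) = 4. Minimum is 22/9 at row 2 (s_2 leaves); pivot element 9/2.
After the second pivot the Z-row RHS is 6 − (-11/2)·(22/9) = 175/9.

175/9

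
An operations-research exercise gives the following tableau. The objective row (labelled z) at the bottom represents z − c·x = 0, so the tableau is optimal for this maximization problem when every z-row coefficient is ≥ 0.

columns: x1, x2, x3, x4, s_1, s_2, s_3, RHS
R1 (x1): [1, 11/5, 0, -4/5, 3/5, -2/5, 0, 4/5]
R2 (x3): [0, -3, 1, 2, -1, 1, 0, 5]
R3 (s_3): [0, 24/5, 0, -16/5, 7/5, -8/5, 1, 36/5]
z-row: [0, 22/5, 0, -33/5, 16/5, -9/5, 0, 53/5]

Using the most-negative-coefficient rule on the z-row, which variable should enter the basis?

x4

Negative z-row entries: x4: -33/5, s_2: -9/5.
The most negative is -33/5 in column x4, so x4 enters.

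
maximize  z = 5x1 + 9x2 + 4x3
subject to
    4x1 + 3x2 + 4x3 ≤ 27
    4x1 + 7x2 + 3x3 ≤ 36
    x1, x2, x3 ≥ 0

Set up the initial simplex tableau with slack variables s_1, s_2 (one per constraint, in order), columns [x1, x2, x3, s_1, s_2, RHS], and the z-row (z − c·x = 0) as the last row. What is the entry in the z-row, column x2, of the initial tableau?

The z-row carries the negated objective coefficients: the x2 entry is -9.

-9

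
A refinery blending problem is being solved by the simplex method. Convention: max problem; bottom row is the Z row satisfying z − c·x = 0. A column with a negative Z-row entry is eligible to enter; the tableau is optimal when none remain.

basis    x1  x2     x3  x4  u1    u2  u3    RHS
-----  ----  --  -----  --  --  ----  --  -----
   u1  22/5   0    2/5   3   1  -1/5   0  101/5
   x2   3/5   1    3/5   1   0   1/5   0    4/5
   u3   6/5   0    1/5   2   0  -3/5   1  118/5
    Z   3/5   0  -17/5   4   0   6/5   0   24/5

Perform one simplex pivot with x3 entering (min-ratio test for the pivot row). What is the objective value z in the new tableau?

28/3

Ratio test on column x3 — row 1: (101/5)/(2/5) = 101/2; row 2: (4/5)/(3/5) = 4/3; row 3: (118/5)/(1/5) = 118. Minimum is 4/3 at row 2 (x2 leaves); pivot element 3/5.
Pivot on row 2; the Z-row RHS becomes 24/5 − (-17/5)·(4/3) = 28/3.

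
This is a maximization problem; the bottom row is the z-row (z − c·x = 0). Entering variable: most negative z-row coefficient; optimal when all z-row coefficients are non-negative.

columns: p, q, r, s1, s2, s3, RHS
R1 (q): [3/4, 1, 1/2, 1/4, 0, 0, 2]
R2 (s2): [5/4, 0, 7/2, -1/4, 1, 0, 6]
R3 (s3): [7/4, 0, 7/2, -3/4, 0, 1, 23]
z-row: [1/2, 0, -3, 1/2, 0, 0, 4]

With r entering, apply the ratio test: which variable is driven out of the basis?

Column r entries and ratios — q: 2/(1/2) = 4; s2: 6/(7/2) = 12/7; s3: 23/(7/2) = 46/7.
Smallest ratio is 12/7 in the row of s2, so s2 leaves.

s2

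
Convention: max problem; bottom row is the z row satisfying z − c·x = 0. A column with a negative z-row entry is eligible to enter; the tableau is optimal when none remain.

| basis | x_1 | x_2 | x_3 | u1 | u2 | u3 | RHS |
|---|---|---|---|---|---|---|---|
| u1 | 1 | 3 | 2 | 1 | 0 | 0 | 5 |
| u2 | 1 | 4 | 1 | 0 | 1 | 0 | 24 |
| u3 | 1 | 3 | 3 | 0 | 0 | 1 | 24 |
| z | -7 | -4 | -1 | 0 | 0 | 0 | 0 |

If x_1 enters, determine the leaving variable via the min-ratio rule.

u1

Column x_1 entries and ratios — u1: 5/1 = 5; u2: 24/1 = 24; u3: 24/1 = 24.
Smallest ratio is 5 in the row of u1, so u1 leaves.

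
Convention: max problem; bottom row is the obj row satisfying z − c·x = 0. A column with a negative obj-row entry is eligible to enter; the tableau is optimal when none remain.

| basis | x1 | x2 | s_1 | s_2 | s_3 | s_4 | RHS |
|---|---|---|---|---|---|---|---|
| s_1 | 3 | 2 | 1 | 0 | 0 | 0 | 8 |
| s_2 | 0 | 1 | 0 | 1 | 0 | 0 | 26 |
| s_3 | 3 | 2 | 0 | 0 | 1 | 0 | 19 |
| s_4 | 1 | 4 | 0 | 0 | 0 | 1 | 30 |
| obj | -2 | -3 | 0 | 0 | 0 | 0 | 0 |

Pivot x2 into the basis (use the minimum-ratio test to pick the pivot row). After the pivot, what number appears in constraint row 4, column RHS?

Ratio test on column x2 — row 1: 8/2 = 4; row 2: 26/1 = 26; row 3: 19/2 = 19/2; row 4: 30/4 = 15/2. Minimum is 4 at row 1 (s_1 leaves); pivot element 2.
Divide row 1 by 2; eliminate column x2 from the other rows.
Row 4 update in column RHS: 30 − 4·4 = 14.

14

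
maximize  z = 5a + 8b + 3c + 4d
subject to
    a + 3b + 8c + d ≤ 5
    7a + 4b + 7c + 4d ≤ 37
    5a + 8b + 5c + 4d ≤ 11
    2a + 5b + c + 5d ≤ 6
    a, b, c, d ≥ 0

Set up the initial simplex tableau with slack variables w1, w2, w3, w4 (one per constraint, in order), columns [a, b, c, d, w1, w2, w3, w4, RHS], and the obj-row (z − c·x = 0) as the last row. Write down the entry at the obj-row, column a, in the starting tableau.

The obj-row carries the negated objective coefficients: the a entry is -5.

-5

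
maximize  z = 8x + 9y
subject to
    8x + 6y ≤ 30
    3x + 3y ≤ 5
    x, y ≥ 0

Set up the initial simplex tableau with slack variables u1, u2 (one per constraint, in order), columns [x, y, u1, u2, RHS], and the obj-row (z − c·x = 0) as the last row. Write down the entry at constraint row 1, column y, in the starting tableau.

6

Constraint 1 has coefficient 6 on y.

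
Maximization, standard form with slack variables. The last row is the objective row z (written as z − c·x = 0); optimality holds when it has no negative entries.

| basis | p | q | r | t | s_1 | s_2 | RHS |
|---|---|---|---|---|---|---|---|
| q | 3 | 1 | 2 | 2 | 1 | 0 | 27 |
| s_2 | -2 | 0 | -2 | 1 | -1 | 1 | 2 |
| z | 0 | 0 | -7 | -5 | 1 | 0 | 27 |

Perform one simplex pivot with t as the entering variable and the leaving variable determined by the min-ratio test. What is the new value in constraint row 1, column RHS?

23

Ratio test on column t — row 1: 27/2 = 27/2; row 2: 2/1 = 2. Minimum is 2 at row 2 (s_2 leaves); pivot element 1.
Divide row 2 by 1; eliminate column t from the other rows.
Row 1 update in column RHS: 27 − 2·2 = 23.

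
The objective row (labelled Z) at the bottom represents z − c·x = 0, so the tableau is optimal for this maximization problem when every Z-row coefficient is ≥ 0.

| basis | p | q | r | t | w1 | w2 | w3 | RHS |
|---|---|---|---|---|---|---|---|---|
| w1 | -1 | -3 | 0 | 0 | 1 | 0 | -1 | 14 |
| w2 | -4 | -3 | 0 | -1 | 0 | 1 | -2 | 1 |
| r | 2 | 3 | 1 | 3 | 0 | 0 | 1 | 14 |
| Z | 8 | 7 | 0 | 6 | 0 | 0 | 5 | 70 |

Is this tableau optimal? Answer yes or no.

yes

Every Z-row coefficient is ≥ 0, so the tableau is optimal.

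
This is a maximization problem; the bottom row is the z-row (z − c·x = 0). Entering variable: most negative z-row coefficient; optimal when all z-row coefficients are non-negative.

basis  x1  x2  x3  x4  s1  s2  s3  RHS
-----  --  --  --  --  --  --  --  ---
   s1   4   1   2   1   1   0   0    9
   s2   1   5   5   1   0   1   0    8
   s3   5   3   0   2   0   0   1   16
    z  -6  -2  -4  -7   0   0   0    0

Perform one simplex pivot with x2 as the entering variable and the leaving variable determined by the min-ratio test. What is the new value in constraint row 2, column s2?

1/5

Ratio test on column x2 — row 1: 9/1 = 9; row 2: 8/5 = 8/5; row 3: 16/3 = 16/3. Minimum is 8/5 at row 2 (s2 leaves); pivot element 5.
Divide row 2 by 5; eliminate column x2 from the other rows.
In the new row 2, the s2 entry is the old entry divided by the pivot: 1/5 = 1/5.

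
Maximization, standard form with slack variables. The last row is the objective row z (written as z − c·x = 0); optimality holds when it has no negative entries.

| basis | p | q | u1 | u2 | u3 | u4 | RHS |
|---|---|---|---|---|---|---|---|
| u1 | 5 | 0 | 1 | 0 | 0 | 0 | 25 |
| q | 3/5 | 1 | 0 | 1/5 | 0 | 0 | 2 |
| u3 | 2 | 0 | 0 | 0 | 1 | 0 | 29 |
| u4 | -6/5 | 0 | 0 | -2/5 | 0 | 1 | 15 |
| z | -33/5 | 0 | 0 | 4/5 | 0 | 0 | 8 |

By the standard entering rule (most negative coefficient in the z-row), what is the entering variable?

p

Negative z-row entries: p: -33/5.
The most negative is -33/5 in column p, so p enters.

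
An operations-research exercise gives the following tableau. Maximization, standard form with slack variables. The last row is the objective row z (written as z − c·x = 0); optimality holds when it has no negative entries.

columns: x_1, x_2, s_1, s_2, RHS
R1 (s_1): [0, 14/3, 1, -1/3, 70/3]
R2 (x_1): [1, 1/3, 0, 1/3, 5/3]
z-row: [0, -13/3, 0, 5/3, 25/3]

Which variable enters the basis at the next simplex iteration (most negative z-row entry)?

Negative z-row entries: x_2: -13/3.
The most negative is -13/3 in column x_2, so x_2 enters.

x_2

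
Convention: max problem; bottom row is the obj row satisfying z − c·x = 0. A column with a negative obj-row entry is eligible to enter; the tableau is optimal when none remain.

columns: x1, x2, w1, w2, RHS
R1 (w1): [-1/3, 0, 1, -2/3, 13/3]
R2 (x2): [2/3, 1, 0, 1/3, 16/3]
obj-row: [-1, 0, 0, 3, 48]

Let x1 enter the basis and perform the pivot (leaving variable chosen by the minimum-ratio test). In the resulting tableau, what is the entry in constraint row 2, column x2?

3/2

Ratio test on column x1 — row 1: entry -1/3 ≤ 0; row 2: (16/3)/(2/3) = 8. Minimum is 8 at row 2 (x2 leaves); pivot element 2/3.
Divide row 2 by 2/3; eliminate column x1 from the other rows.
In the new row 2, the x2 entry is the old entry divided by the pivot: 1/(2/3) = 3/2.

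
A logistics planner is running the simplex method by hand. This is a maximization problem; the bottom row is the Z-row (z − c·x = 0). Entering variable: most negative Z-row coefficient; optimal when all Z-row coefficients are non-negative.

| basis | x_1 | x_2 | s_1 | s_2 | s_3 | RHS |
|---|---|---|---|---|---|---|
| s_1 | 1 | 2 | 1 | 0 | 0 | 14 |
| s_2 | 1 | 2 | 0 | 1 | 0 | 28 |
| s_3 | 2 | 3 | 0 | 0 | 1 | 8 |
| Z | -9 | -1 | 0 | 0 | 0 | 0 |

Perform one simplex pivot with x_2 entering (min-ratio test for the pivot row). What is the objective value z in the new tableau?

8/3

Ratio test on column x_2 — row 1: 14/2 = 7; row 2: 28/2 = 14; row 3: 8/3 = 8/3. Minimum is 8/3 at row 3 (s_3 leaves); pivot element 3.
Pivot on row 3; the Z-row RHS becomes 0 − (-1)·(8/3) = 8/3.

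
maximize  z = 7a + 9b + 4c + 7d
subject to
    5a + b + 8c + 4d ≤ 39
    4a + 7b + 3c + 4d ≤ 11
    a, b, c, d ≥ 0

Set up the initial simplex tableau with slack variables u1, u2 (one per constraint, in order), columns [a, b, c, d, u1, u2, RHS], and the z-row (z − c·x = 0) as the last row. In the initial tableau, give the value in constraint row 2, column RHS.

11

The RHS of constraint 2 is b_2 = 11.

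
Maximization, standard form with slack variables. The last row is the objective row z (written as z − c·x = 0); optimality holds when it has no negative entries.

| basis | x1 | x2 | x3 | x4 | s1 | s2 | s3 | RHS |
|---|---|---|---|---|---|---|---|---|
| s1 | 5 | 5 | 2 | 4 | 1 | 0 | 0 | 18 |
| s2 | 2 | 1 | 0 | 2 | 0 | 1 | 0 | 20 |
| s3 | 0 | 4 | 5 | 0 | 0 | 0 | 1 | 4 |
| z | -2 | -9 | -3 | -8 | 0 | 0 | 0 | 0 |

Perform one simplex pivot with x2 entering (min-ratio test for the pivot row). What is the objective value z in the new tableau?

9

Ratio test on column x2 — row 1: 18/5 = 18/5; row 2: 20/1 = 20; row 3: 4/4 = 1. Minimum is 1 at row 3 (s3 leaves); pivot element 4.
Pivot on row 3; the z-row RHS becomes 0 − (-9)·1 = 9.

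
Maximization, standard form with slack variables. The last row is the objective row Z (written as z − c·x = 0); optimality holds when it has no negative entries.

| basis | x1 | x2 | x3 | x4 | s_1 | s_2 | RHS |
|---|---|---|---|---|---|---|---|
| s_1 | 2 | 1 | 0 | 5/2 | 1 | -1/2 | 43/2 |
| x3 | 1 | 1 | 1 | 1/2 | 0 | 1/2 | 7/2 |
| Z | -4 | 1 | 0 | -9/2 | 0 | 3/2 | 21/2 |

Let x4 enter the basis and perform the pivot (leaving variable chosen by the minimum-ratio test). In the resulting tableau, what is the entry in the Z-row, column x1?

5

Ratio test on column x4 — row 1: (43/2)/(5/2) = 43/5; row 2: (7/2)/(1/2) = 7. Minimum is 7 at row 2 (x3 leaves); pivot element 1/2.
Divide row 2 by 1/2; eliminate column x4 from the other rows.
Z-row update in column x1: -4 − (-9/2)·2 = 5.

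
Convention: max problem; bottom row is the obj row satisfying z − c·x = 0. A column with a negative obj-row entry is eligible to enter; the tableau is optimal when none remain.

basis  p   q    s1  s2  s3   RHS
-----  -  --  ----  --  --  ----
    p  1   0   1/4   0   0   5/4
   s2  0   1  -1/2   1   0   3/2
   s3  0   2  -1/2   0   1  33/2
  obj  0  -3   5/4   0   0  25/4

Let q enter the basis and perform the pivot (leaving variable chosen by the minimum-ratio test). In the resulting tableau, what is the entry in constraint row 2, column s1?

Ratio test on column q — row 1: entry 0 ≤ 0; row 2: (3/2)/1 = 3/2; row 3: (33/2)/2 = 33/4. Minimum is 3/2 at row 2 (s2 leaves); pivot element 1.
Divide row 2 by 1; eliminate column q from the other rows.
In the new row 2, the s1 entry is the old entry divided by the pivot: (-1/2)/1 = -1/2.

-1/2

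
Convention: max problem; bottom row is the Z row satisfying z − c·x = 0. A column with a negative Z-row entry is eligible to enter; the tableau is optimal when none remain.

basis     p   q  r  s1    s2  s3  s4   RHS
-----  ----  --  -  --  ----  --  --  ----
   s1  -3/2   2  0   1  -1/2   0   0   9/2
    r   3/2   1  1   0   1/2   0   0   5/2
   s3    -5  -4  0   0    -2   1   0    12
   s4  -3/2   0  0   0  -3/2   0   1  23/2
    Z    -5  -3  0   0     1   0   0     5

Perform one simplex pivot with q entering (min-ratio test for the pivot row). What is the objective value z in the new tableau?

47/4

Ratio test on column q — row 1: (9/2)/2 = 9/4; row 2: (5/2)/1 = 5/2; row 3: entry -4 ≤ 0; row 4: entry 0 ≤ 0. Minimum is 9/4 at row 1 (s1 leaves); pivot element 2.
Pivot on row 1; the Z-row RHS becomes 5 − (-3)·(9/4) = 47/4.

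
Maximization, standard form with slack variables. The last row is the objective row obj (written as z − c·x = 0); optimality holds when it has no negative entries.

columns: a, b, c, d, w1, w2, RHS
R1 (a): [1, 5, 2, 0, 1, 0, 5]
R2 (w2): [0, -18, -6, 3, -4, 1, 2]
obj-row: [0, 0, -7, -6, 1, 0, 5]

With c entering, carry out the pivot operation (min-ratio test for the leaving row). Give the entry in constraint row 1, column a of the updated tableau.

Ratio test on column c — row 1: 5/2 = 5/2; row 2: entry -6 ≤ 0. Minimum is 5/2 at row 1 (a leaves); pivot element 2.
Divide row 1 by 2; eliminate column c from the other rows.
In the new row 1, the a entry is the old entry divided by the pivot: 1/2 = 1/2.

1/2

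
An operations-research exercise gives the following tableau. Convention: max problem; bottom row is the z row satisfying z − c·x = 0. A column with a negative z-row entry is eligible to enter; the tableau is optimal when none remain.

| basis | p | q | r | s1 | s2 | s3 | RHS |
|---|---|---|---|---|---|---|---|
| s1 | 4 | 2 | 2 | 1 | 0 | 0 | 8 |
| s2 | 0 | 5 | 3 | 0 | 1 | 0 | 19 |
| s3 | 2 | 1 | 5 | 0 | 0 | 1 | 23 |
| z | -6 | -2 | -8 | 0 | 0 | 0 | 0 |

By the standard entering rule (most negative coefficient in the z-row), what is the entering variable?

r

Negative z-row entries: p: -6, q: -2, r: -8.
The most negative is -8 in column r, so r enters.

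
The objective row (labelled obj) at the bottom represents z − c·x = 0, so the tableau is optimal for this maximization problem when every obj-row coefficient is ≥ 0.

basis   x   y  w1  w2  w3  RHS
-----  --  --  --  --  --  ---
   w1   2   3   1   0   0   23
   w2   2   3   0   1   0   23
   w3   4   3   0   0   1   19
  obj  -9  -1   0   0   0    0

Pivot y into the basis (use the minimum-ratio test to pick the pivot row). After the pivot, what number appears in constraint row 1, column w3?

Ratio test on column y — row 1: 23/3 = 23/3; row 2: 23/3 = 23/3; row 3: 19/3 = 19/3. Minimum is 19/3 at row 3 (w3 leaves); pivot element 3.
Divide row 3 by 3; eliminate column y from the other rows.
Row 1 update in column w3: 0 − 3·(1/3) = -1.

-1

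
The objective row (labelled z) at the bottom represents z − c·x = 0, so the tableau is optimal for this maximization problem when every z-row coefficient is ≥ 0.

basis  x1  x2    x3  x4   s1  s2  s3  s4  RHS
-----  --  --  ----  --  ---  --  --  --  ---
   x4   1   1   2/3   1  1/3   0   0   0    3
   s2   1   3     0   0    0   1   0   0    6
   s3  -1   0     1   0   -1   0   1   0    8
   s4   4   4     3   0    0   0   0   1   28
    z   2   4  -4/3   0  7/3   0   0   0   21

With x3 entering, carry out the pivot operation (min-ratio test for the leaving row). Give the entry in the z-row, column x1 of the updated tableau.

4

Ratio test on column x3 — row 1: 3/(2/3) = 9/2; row 2: entry 0 ≤ 0; row 3: 8/1 = 8; row 4: 28/3 = 28/3. Minimum is 9/2 at row 1 (x4 leaves); pivot element 2/3.
Divide row 1 by 2/3; eliminate column x3 from the other rows.
z-row update in column x1: 2 − (-4/3)·(3/2) = 4.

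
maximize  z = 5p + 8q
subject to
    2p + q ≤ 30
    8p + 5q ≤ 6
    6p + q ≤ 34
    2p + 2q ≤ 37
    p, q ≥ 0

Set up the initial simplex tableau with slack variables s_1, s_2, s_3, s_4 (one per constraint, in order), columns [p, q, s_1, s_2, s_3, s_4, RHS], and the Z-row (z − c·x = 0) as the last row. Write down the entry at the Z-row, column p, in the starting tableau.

-5

The Z-row carries the negated objective coefficients: the p entry is -5.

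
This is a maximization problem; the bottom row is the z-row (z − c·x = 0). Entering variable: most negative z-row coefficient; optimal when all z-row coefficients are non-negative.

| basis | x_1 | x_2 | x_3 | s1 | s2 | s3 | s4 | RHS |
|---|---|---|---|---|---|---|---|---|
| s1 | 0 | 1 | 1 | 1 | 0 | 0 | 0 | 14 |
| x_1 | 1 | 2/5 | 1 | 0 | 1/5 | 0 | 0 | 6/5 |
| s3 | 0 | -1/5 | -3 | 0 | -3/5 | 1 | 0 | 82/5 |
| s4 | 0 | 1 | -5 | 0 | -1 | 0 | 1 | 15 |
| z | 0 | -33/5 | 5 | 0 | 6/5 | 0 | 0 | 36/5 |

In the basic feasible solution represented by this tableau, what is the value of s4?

15

s4 is basic (row 4); its value is the RHS of that row, 15.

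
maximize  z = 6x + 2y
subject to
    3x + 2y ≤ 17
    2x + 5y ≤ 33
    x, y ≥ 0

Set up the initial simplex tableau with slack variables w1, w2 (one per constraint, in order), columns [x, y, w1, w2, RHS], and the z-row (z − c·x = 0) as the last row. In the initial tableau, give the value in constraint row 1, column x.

Constraint 1 has coefficient 3 on x.

3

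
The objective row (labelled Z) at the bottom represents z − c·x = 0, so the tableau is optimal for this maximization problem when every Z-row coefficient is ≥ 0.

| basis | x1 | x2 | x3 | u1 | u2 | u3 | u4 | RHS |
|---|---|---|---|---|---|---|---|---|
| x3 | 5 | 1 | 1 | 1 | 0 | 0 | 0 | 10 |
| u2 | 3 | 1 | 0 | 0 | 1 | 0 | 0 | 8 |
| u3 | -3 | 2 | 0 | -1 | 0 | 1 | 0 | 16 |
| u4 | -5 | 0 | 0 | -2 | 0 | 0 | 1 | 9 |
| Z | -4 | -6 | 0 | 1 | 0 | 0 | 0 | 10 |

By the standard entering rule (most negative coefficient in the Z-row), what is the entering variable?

x2

Negative Z-row entries: x1: -4, x2: -6.
The most negative is -6 in column x2, so x2 enters.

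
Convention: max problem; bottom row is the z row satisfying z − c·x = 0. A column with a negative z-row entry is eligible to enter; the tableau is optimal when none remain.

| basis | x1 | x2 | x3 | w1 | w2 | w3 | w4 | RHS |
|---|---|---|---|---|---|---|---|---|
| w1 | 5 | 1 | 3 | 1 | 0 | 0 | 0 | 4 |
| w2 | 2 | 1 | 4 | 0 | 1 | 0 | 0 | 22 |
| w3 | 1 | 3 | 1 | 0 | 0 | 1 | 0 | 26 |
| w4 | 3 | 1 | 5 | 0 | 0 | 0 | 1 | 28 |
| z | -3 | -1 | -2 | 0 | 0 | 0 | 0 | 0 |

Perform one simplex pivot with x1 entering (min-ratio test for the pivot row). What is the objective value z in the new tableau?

12/5

Ratio test on column x1 — row 1: 4/5 = 4/5; row 2: 22/2 = 11; row 3: 26/1 = 26; row 4: 28/3 = 28/3. Minimum is 4/5 at row 1 (w1 leaves); pivot element 5.
Pivot on row 1; the z-row RHS becomes 0 − (-3)·(4/5) = 12/5.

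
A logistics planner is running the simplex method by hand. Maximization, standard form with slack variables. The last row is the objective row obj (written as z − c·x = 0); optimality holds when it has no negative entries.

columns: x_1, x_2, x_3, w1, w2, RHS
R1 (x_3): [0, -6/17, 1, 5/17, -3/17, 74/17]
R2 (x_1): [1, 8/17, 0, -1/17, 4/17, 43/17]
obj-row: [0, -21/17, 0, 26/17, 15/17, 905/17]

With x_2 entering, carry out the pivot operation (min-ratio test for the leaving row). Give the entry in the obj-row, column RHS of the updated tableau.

479/8

Ratio test on column x_2 — row 1: entry -6/17 ≤ 0; row 2: (43/17)/(8/17) = 43/8. Minimum is 43/8 at row 2 (x_1 leaves); pivot element 8/17.
Divide row 2 by 8/17; eliminate column x_2 from the other rows.
obj-row update in column RHS: 905/17 − (-21/17)·(43/8) = 479/8.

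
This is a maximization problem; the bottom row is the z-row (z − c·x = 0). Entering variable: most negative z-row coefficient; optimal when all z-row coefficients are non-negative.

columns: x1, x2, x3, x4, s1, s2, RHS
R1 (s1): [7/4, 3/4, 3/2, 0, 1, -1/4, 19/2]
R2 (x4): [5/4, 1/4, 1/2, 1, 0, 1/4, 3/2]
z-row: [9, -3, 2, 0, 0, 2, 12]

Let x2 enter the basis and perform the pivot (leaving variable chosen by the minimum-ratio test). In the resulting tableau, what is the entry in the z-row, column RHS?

Ratio test on column x2 — row 1: (19/2)/(3/4) = 38/3; row 2: (3/2)/(1/4) = 6. Minimum is 6 at row 2 (x4 leaves); pivot element 1/4.
Divide row 2 by 1/4; eliminate column x2 from the other rows.
z-row update in column RHS: 12 − (-3)·6 = 30.

30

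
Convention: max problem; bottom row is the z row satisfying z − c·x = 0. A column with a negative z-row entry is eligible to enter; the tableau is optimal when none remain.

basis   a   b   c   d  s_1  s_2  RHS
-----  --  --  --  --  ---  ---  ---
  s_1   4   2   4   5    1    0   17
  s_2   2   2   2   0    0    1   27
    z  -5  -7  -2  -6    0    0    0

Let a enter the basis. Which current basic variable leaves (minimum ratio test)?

Column a entries and ratios — s_1: 17/4 = 17/4; s_2: 27/2 = 27/2.
Smallest ratio is 17/4 in the row of s_1, so s_1 leaves.

s_1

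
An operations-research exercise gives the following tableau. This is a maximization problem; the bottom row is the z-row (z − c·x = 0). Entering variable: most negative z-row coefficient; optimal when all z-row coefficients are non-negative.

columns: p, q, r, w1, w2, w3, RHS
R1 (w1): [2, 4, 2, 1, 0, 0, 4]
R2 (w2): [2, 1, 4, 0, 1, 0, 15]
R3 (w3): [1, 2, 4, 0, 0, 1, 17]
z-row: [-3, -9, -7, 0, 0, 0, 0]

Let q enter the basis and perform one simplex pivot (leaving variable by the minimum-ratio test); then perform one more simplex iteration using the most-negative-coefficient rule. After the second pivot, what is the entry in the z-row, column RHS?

Ratio test on column q — row 1: 4/4 = 1; row 2: 15/1 = 15; row 3: 17/2 = 17/2. Minimum is 1 at row 1 (w1 leaves); pivot element 4.
Divide row 1 by 4; eliminate column q from the other rows.
Second iteration: most negative z-row entry is -5/2 in column r, so r enters.
Ratio test on column r — row 1: 1/(1/2) = 2; row 2: 14/(7/2) = 4; row 3: 15/3 = 5. Minimum is 2 at row 1 (q leaves); pivot element 1/2.
Divide row 1 by 1/2; eliminate column r from the other rows.
After both pivots, the entry at the z-row, column RHS is 14.

14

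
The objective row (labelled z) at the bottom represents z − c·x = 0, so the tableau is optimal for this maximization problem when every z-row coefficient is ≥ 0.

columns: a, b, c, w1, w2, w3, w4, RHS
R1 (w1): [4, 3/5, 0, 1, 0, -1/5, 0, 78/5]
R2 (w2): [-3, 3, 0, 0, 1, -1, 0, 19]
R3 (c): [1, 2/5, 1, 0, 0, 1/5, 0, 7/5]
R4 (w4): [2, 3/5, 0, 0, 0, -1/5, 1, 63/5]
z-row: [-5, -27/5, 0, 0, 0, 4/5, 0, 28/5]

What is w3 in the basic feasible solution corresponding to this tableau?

0

w3 is not in the basis, so in the current basic feasible solution w3 = 0.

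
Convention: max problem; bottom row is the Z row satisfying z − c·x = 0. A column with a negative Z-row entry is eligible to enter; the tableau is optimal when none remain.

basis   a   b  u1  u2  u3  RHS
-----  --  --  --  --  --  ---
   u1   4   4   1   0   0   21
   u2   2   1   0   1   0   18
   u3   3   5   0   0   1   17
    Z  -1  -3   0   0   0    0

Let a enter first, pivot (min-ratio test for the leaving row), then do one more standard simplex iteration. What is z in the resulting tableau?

Ratio test on column a — row 1: 21/4 = 21/4; row 2: 18/2 = 9; row 3: 17/3 = 17/3. Minimum is 21/4 at row 1 (u1 leaves); pivot element 4.
Pivot on row 1; the Z-row RHS becomes 0 − (-1)·(21/4) = 21/4.
Next entering variable (most negative Z-row entry -2): b.
Ratio test on column b — row 1: (21/4)/1 = 21/4; row 2: entry -1 ≤ 0; row 3: (5/4)/2 = 5/8. Minimum is 5/8 at row 3 (u3 leaves); pivot element 2.
After the second pivot the Z-row RHS is 21/4 − (-2)·(5/8) = 13/2.

13/2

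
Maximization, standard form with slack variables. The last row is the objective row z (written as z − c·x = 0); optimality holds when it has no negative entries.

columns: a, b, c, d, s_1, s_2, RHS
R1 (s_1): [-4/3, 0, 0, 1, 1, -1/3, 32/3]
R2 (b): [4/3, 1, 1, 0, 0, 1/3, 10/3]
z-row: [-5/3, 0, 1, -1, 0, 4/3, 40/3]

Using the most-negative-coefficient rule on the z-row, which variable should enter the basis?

a

Negative z-row entries: a: -5/3, d: -1.
The most negative is -5/3 in column a, so a enters.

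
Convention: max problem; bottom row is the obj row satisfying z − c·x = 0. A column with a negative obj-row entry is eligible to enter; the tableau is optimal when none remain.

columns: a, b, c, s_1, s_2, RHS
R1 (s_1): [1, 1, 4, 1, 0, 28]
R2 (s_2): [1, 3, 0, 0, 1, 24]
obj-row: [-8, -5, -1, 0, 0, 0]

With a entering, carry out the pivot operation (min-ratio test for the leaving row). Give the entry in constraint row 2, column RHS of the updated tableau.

24

Ratio test on column a — row 1: 28/1 = 28; row 2: 24/1 = 24. Minimum is 24 at row 2 (s_2 leaves); pivot element 1.
Divide row 2 by 1; eliminate column a from the other rows.
In the new row 2, the RHS entry is the old entry divided by the pivot: 24/1 = 24.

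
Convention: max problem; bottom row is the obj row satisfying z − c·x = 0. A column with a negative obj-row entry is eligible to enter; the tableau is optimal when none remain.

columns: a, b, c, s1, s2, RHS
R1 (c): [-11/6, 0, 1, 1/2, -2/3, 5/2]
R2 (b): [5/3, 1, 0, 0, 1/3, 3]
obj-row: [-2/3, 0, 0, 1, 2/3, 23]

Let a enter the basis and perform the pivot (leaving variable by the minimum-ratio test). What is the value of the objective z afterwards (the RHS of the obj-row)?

Ratio test on column a — row 1: entry -11/6 ≤ 0; row 2: 3/(5/3) = 9/5. Minimum is 9/5 at row 2 (b leaves); pivot element 5/3.
Pivot on row 2; the obj-row RHS becomes 23 − (-2/3)·(9/5) = 121/5.

121/5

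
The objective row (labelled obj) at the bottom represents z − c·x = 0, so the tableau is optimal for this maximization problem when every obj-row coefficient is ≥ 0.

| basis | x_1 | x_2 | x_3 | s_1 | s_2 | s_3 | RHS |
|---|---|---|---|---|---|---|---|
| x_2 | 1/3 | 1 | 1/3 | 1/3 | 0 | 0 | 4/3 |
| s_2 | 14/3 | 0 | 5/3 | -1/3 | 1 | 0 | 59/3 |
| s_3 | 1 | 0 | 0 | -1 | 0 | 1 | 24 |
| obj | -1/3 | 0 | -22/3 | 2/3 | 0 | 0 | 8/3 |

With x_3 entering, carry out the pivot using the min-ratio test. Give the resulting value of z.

32

Ratio test on column x_3 — row 1: (4/3)/(1/3) = 4; row 2: (59/3)/(5/3) = 59/5; row 3: entry 0 ≤ 0. Minimum is 4 at row 1 (x_2 leaves); pivot element 1/3.
Pivot on row 1; the obj-row RHS becomes 8/3 − (-22/3)·4 = 32.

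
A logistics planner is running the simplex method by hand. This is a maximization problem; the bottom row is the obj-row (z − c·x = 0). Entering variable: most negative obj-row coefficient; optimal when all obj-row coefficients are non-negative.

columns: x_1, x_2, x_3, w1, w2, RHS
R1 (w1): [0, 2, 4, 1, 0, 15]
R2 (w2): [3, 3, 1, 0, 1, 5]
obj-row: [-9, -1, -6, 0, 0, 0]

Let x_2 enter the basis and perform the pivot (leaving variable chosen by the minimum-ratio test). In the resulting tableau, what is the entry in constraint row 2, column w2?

Ratio test on column x_2 — row 1: 15/2 = 15/2; row 2: 5/3 = 5/3. Minimum is 5/3 at row 2 (w2 leaves); pivot element 3.
Divide row 2 by 3; eliminate column x_2 from the other rows.
In the new row 2, the w2 entry is the old entry divided by the pivot: 1/3 = 1/3.

1/3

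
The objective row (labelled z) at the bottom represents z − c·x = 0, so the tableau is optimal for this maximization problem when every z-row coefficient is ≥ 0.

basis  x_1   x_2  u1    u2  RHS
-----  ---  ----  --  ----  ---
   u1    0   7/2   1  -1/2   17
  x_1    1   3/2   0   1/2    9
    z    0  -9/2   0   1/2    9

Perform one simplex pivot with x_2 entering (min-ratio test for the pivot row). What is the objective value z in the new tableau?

Ratio test on column x_2 — row 1: 17/(7/2) = 34/7; row 2: 9/(3/2) = 6. Minimum is 34/7 at row 1 (u1 leaves); pivot element 7/2.
Pivot on row 1; the z-row RHS becomes 9 − (-9/2)·(34/7) = 216/7.

216/7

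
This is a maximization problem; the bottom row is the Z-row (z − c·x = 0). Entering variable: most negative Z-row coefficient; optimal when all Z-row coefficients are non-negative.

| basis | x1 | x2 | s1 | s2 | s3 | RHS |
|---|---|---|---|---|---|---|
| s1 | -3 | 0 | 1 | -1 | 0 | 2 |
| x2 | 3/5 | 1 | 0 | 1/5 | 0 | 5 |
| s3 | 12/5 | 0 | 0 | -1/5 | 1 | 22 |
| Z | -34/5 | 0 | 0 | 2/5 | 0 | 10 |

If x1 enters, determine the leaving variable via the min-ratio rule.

Column x1 entries and ratios — s1: -3 ≤ 0, skip; x2: 5/(3/5) = 25/3; s3: 22/(12/5) = 55/6.
Smallest ratio is 25/3 in the row of x2, so x2 leaves.

x2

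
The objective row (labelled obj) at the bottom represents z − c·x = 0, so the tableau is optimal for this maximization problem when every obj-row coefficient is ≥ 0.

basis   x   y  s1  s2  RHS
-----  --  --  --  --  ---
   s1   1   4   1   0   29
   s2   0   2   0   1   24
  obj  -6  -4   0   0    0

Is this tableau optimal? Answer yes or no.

The obj-row has a negative entry -6 in column x, so it is not optimal.

no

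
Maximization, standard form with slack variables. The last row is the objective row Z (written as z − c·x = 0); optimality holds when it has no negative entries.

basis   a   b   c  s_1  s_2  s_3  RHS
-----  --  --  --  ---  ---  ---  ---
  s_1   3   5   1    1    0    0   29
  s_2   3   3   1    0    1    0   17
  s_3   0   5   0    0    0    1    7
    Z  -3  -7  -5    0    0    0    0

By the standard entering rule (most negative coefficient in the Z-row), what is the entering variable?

b

Negative Z-row entries: a: -3, b: -7, c: -5.
The most negative is -7 in column b, so b enters.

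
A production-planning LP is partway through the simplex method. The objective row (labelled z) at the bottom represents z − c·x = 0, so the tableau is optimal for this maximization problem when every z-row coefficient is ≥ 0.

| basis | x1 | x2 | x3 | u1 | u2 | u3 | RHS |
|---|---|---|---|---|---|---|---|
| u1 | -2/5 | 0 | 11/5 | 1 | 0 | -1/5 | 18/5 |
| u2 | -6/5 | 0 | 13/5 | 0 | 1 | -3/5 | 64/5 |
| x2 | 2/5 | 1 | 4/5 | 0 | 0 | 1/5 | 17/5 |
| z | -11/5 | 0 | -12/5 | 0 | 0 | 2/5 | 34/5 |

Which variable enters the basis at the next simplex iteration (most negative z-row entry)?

Negative z-row entries: x1: -11/5, x3: -12/5.
The most negative is -12/5 in column x3, so x3 enters.

x3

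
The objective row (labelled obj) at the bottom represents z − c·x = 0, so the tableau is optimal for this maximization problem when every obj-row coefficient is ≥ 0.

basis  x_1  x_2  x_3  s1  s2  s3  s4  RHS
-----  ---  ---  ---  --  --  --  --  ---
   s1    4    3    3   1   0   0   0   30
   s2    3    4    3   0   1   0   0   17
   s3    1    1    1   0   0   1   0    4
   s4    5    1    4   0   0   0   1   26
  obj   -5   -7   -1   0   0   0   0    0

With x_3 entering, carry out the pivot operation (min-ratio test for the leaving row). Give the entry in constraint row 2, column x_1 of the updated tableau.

0

Ratio test on column x_3 — row 1: 30/3 = 10; row 2: 17/3 = 17/3; row 3: 4/1 = 4; row 4: 26/4 = 13/2. Minimum is 4 at row 3 (s3 leaves); pivot element 1.
Divide row 3 by 1; eliminate column x_3 from the other rows.
Row 2 update in column x_1: 3 − 3·1 = 0.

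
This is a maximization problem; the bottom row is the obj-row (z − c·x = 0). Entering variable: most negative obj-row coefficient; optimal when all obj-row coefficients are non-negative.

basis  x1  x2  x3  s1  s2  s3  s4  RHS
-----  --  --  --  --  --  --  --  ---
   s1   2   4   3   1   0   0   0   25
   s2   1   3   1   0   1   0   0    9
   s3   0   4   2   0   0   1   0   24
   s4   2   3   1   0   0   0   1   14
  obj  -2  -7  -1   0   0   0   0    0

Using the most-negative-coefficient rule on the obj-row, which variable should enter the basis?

x2

Negative obj-row entries: x1: -2, x2: -7, x3: -1.
The most negative is -7 in column x2, so x2 enters.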